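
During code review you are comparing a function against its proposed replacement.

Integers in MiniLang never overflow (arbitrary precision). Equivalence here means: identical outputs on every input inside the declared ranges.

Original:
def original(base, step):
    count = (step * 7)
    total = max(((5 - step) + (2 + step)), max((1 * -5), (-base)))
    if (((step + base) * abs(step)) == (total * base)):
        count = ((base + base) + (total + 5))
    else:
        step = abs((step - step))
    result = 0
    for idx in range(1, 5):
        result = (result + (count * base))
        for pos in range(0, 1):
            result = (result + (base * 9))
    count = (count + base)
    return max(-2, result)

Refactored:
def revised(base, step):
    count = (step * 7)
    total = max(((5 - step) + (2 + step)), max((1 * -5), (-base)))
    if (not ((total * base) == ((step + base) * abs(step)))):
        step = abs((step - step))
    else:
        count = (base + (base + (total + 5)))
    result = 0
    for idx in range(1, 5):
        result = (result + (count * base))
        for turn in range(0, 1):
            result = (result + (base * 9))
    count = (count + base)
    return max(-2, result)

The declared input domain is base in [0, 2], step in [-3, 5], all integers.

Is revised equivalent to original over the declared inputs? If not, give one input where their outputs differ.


This is a faithful refactor — boolean connective usage differs, and local variable names differ, but the computed results match everywhere.
As a probe, take base=2, step=-1: original runs count := -7 | total := 7 | (((step + base) * abs(step)) == (total * base)): false | step := 0 | result := 0 | iter idx=1: | result := -14 | iter pos=0: | result := 4 | iter idx=2: | result := -10 | iter pos=0: | result := 8 | iter idx=3: | result := -6 | iter pos=0: | result := 12 | iter idx=4: | result := -2 | iter pos=0: | result := 16 | count := -5 | result 16; revised runs count := -7 | total := 7 | (not ((total * base) == ((step + base) * abs(step)))): true | step := 0 | result := 0 | iter idx=1: | result := -14 | iter turn=0: | result := 4 | iter idx=2: | result := -10 | iter turn=0: | result := 8 | iter idx=3: | result := -6 | iter turn=0: | result := 12 | iter idx=4: | result := -2 | iter turn=0: | result := 16 | count := -5 | result 16; both end at 16.
An exhaustive pass over the 27 declared inputs shows identical outputs.
verdict: equivalent


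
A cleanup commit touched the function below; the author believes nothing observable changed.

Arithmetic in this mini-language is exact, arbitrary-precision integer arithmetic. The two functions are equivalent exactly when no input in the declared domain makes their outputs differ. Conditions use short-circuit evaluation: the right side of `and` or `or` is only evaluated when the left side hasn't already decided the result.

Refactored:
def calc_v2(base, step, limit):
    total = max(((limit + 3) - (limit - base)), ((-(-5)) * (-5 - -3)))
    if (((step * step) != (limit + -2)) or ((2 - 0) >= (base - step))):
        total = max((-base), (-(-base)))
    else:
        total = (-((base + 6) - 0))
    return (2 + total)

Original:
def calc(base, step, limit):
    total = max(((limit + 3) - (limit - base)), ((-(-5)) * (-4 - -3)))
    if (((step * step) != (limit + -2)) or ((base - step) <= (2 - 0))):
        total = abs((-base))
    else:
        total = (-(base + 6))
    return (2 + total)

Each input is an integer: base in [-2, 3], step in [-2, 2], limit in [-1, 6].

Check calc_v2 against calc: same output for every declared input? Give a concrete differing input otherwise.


The edit looks behavioral (`-4` became `-5`), but over these ranges it never changes the outcome.
As a probe, take base=1, step=-2, limit=6: calc runs total=4, then (((step * step) != (limit + -2)) or ((base - step) <= (2 - 0))) is false, then total=-7, then returns -5; calc_v2 runs total=4, then (((step * step) != (limit + -2)) or ((2 - 0) >= (base - step))) is false, then total=-7, then returns -5; both end at -5.
Every one of the 240 inputs gives matching results.
verdict: equivalent


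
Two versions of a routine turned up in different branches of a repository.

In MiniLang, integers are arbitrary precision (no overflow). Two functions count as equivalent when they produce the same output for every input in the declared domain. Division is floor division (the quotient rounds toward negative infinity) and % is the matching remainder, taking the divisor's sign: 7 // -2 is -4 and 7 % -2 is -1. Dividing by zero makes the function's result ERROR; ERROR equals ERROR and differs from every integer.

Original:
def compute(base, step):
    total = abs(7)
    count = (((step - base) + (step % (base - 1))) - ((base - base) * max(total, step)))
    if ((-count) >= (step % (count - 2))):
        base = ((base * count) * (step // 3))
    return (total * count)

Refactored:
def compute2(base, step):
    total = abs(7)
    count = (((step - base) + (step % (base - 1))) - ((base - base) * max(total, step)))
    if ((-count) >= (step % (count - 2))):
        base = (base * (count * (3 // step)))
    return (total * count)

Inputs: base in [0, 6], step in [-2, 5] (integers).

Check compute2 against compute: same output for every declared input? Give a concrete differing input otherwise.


Not equivalent: base=0, step=0 separates them (0 vs ERROR).
compute: total=7, then count=0, then ((-count) >= (step % (count - 2))) is true, then base=0, then returns 0
compute2: total=7, then count=0, then ((-count) >= (step % (count - 2))) is true, then a zero divisor aborts: ERROR
verdict: not equivalent; witness: base=0, step=0


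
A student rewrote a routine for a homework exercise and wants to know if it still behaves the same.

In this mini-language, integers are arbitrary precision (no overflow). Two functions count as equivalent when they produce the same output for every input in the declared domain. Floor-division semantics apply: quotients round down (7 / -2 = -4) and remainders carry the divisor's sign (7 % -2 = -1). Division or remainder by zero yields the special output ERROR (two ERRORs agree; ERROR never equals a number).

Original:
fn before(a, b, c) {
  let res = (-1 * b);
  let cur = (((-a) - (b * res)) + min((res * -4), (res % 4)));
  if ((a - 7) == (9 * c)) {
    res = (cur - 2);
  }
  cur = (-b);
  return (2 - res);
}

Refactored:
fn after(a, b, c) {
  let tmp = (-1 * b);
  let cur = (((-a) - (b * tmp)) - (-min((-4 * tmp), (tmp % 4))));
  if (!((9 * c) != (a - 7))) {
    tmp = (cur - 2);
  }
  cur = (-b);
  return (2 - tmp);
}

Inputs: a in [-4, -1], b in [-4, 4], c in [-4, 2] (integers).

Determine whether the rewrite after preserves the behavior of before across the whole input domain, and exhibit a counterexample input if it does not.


This is a faithful refactor — arithmetic usage differs, local variable names differ, boolean connective usage differs, comparison usage differs, but the computed results match everywhere.
Tracing a=-4, b=-2, c=0: before: res = 2; cur = 0; ((a - 7) == (9 * c)) -> false; cur = 2; return 0 | after: tmp = 2; cur = 0; (!((9 * c) != (a - 7))) -> false; cur = 2; return 0 — matching result 0.
Sweeping the whole domain (252 inputs) finds no disagreement.
verdict: equivalent


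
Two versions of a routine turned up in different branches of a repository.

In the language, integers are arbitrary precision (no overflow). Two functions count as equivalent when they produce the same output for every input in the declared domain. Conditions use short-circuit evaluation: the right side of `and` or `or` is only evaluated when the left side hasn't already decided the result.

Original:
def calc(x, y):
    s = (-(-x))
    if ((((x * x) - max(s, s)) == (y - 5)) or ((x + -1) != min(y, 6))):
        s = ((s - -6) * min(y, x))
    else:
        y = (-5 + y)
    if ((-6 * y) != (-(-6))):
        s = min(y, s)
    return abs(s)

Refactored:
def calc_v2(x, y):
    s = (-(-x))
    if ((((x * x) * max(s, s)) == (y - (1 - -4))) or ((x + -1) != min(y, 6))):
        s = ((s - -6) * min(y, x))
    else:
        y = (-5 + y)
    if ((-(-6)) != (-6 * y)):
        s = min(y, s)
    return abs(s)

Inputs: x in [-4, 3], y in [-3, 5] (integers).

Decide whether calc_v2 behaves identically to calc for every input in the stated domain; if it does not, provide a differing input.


Take x=-2, y=-3.
calc: s becomes -2; next ((((x * x) - max(s, s)) == (y - 5)) or ((x + -1) != min(y, 6))) evaluates to false; next y becomes -8; next ((-6 * y) != (-(-6))) evaluates to true; next s becomes -8; next final value 8
calc_v2: s becomes -2; next ((((x * x) * max(s, s)) == (y - (1 - -4))) or ((x + -1) != min(y, 6))) evaluates to true; next s becomes -12; next ((-(-6)) != (-6 * y)) evaluates to true; next s becomes -12; next final value 12
8 and 12 differ, so these are not the same function on this domain.
verdict: not equivalent; witness: x=-2, y=-3


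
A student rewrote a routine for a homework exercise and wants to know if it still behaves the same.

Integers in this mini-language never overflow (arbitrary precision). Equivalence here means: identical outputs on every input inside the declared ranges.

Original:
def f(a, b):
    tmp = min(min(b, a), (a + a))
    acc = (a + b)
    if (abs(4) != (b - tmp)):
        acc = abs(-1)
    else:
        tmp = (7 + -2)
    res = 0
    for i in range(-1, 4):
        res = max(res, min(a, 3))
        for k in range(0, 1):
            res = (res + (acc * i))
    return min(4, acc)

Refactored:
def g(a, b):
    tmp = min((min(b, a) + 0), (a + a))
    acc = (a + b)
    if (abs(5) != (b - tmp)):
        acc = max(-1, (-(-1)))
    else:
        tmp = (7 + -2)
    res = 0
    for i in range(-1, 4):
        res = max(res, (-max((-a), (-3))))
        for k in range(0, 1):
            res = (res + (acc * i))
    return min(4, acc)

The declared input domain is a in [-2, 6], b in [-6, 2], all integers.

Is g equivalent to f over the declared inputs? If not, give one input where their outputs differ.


Take a=-2, b=0.
f: tmp := -4 | acc := -2 | (abs(4) != (b - tmp)): false | tmp := 5 | res := 0 | iter i=-1: | res := 0 | iter k=0: | res := 2 | iter i=0: | res := 2 | iter k=0: | res := 2 | iter i=1: | res := 2 | iter k=0: | res := 0 | iter i=2: | res := 0 | iter k=0: | res := -4 | iter i=3: | res := -2 | iter k=0: | res := -8 | result -2
g: tmp := -4 | acc := -2 | (abs(5) != (b - tmp)): true | acc := 1 | res := 0 | iter i=-1: | res := 0 | iter k=0: | res := -1 | iter i=0: | res := -1 | iter k=0: | res := -1 | iter i=1: | res := -1 | iter k=0: | res := 0 | iter i=2: | res := 0 | iter k=0: | res := 2 | iter i=3: | res := 2 | iter k=0: | res := 5 | result 1
-2 against 1: the behavior changed.
verdict: not equivalent; witness: a=-2, b=0


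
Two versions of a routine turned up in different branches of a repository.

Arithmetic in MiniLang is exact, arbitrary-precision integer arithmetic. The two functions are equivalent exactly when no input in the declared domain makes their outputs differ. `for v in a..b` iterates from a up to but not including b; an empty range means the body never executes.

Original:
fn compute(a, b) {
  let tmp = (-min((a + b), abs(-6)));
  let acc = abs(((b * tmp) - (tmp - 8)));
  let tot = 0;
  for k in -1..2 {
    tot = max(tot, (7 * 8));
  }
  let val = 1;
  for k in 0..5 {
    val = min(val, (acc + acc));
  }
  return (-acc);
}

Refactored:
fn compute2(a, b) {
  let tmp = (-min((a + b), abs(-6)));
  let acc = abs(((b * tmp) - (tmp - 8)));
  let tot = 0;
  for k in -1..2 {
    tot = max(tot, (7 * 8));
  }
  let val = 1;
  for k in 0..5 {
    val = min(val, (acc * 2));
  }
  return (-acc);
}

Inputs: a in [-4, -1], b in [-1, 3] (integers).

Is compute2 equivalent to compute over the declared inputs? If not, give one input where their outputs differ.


Side by side, the visible changes include: constant usage differs; arithmetic usage differs.
Spot check at a=-3, b=3 — compute: tmp := 0 | acc := 8 | tot := 0 | iter k=-1: | tot := 56 | iter k=0: | tot := 56 | iter k=1: | tot := 56 | val := 1 | iter k=0: | val := 1 | iter k=1: | val := 1 | iter k=2: | val := 1 | iter k=3: | val := 1 | iter k=4: | val := 1 | result -8. compute2: tmp := 0 | acc := 8 | tot := 0 | iter k=-1: | tot := 56 | iter k=0: | tot := 56 | iter k=1: | tot := 56 | val := 1 | iter k=0: | val := 1 | iter k=1: | val := 1 | iter k=2: | val := 1 | iter k=3: | val := 1 | iter k=4: | val := 1 | result -8. Both give -8.
Checked all 20 inputs in the declared domain: the outputs agree on every one.
verdict: equivalent


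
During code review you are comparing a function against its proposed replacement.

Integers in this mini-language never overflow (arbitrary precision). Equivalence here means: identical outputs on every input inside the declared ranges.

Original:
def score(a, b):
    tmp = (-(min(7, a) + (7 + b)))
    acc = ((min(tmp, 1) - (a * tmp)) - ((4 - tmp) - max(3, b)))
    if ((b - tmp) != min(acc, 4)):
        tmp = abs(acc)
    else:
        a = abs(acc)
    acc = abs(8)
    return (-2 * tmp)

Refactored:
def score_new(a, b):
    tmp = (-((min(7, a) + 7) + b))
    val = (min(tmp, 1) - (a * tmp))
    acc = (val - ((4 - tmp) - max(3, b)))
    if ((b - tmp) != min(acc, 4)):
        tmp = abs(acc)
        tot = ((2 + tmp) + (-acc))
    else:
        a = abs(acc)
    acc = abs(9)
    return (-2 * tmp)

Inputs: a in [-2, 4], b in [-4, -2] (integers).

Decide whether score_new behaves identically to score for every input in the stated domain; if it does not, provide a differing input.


Equivalent. Although `8` became `9`, no input in the stated domain can expose it.
Checked all 21 inputs in the declared domain: the outputs agree on every one.
As a probe, take a=-2, b=-4: score runs tmp=-1, then acc=-5, then ((b - tmp) != min(acc, 4)) is true, then tmp=5, then acc=8, then returns -10; score_new runs tmp=-1, then val=-3, then acc=-5, then ((b - tmp) != min(acc, 4)) is true, then tmp=5, then tot=12, then acc=9, then returns -10; both end at -10.
verdict: equivalent


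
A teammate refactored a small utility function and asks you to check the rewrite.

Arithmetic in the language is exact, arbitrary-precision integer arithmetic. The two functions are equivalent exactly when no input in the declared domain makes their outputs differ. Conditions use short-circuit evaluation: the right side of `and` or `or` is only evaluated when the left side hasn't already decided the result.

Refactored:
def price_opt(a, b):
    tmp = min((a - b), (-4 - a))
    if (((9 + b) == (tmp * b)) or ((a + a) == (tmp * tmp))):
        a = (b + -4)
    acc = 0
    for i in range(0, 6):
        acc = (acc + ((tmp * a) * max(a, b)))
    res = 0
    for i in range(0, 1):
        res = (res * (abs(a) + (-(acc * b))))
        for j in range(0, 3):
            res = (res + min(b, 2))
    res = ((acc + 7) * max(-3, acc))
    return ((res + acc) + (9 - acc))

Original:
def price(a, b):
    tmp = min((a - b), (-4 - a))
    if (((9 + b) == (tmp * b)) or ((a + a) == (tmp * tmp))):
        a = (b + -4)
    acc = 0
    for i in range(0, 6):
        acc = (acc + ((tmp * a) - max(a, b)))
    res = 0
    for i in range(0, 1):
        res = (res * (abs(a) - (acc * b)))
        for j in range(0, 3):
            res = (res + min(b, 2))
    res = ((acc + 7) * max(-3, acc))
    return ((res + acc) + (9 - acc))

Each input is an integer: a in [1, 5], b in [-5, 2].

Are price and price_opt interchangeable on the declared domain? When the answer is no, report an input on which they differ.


These are not equivalent — on a=1, b=-5 the outputs split (96 vs 78).
price: tmp=-5, then (((9 + b) == (tmp * b)) or ((a + a) == (tmp * tmp))) is false, then acc=0, then (i=0), then acc=-6, then (i=1), then acc=-12, then (i=2), then acc=-18, then (i=3), then acc=-24, then (i=4), then acc=-30, then (i=5), then acc=-36, then res=0, then (i=0), then res=0, then (j=0), then res=-5, then (j=1), then res=-10, then (j=2), then res=-15, then res=87, then returns 96
price_opt: tmp=-5, then (((9 + b) == (tmp * b)) or ((a + a) == (tmp * tmp))) is false, then acc=0, then (i=0), then acc=-5, then (i=1), then acc=-10, then (i=2), then acc=-15, then (i=3), then acc=-20, then (i=4), then acc=-25, then (i=5), then acc=-30, then res=0, then (i=0), then res=0, then (j=0), then res=-5, then (j=1), then res=-10, then (j=2), then res=-15, then res=69, then returns 78
verdict: not equivalent; witness: a=1, b=-5


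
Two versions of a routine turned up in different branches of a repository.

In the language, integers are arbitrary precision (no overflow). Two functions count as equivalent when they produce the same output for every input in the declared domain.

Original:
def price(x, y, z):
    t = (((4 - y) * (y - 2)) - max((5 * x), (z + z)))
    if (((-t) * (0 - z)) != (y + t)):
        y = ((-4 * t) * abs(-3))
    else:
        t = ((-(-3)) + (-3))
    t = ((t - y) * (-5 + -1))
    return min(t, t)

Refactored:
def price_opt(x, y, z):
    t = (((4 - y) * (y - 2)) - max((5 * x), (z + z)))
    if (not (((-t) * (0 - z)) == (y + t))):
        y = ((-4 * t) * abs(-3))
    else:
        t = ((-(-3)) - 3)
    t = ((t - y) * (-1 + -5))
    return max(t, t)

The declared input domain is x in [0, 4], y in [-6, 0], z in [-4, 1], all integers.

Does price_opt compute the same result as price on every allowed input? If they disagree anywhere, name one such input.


Equivalent. The one real change (`min(t, t)` became `max(t, t)`) has no effect anywhere in the declared ranges.
An exhaustive pass over the 210 declared inputs shows identical outputs.
As a probe, take x=4, y=-3, z=1: price runs t := -55 | (((-t) * (0 - z)) != (y + t)): true | y := 660 | t := 4290 | result 4290; price_opt runs t := -55 | (not (((-t) * (0 - z)) == (y + t))): true | y := 660 | t := 4290 | result 4290; both end at 4290.
verdict: equivalent


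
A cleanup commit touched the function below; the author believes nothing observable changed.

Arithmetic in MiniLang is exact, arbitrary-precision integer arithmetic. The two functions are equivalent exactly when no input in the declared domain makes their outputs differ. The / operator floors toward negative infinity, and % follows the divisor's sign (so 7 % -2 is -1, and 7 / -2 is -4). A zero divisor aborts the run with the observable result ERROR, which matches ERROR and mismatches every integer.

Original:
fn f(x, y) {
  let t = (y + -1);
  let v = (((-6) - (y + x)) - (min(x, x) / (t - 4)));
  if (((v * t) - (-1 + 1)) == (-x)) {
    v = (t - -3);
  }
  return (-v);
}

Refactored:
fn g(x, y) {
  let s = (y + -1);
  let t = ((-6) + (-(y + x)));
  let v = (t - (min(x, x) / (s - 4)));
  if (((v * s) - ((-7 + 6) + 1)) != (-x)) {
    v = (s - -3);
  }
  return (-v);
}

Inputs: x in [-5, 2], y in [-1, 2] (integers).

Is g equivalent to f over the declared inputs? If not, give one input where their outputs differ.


At x=-5, y=-1: f gives 0, g gives -1.
verdict: not equivalent; witness: x=-5, y=-1


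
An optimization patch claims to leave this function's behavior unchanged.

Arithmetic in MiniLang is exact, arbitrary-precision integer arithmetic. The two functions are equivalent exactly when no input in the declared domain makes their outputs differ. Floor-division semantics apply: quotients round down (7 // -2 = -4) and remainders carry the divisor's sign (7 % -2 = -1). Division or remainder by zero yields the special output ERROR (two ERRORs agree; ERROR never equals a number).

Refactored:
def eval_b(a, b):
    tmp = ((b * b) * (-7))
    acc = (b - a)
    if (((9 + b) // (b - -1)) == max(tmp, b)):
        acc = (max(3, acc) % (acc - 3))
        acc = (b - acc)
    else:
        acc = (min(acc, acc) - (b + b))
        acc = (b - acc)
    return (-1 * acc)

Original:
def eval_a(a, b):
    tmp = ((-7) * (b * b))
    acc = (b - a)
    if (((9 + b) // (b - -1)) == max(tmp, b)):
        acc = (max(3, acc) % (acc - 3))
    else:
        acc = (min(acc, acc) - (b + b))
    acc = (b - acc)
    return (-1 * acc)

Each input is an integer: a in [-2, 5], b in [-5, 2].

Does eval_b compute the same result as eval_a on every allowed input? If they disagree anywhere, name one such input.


Behavior is preserved: although statement counts differ; and arithmetic usage differs, the outputs never diverge.
Spot check at a=0, b=1 — eval_a: tmp := -7 | acc := 1 | (((9 + b) // (b - -1)) == max(tmp, b)): false | acc := -1 | acc := 2 | result -2. eval_b: tmp := -7 | acc := 1 | (((9 + b) // (b - -1)) == max(tmp, b)): false | acc := -1 | acc := 2 | result -2. Both give -2.
Every one of the 64 inputs gives matching results.
verdict: equivalent


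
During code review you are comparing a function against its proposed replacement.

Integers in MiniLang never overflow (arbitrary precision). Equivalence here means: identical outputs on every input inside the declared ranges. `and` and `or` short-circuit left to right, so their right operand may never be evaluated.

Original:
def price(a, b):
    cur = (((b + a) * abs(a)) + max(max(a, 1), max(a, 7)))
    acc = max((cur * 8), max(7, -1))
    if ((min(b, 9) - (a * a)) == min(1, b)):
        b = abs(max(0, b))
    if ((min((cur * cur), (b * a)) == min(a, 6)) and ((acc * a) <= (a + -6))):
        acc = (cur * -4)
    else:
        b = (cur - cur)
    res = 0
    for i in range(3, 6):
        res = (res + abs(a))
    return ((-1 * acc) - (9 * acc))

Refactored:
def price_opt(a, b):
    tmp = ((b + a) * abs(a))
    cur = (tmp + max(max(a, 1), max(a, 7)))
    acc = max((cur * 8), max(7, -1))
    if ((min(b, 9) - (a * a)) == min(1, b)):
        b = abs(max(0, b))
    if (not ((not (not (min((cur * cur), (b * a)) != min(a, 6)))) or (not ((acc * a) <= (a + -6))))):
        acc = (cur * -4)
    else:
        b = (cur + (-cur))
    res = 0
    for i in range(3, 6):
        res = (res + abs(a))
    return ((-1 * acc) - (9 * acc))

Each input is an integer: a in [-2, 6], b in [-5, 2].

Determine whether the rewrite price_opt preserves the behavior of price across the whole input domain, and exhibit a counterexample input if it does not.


Reading the diff, among the changes: local variable names differ; also arithmetic usage differs; also boolean connective usage differs; also comparison usage differs; also statement counts differ.
As a probe, take a=5, b=-2: price runs cur = 22; acc = 176; ((min(b, 9) - (a * a)) == min(1, b)) -> false; ((min((cur * cur), (b * a)) == min(a, 6)) and ((acc * a) <= (a + -6))) -> false; b = 0; res = 0; [i=3]; res = 5; [i=4]; res = 10; [i=5]; res = 15; return -1760; price_opt runs tmp = 15; cur = 22; acc = 176; ((min(b, 9) - (a * a)) == min(1, b)) -> false; (not ((not (not (min((cur * cur), (b * a)) != min(a, 6)))) or (not ((acc * a) <= (a + -6))))) -> false; b = 0; res = 0; [i=3]; res = 5; [i=4]; res = 10; [i=5]; res = 15; return -1760; both end at -1760.
Every one of the 72 inputs gives matching results.
verdict: equivalent


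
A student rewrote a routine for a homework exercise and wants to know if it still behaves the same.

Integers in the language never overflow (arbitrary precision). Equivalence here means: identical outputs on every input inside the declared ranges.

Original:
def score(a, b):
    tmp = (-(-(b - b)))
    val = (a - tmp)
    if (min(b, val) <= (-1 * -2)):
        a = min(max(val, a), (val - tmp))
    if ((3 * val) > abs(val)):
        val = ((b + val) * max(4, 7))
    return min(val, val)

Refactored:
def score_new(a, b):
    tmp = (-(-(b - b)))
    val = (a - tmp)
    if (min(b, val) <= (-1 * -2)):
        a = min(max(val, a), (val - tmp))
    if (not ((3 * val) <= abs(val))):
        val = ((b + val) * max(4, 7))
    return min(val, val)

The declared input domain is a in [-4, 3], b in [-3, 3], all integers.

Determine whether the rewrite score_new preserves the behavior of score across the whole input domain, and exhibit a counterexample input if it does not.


Although boolean connective usage differs; and comparison usage differs, 56/56 inputs agree.
verdict: equivalent


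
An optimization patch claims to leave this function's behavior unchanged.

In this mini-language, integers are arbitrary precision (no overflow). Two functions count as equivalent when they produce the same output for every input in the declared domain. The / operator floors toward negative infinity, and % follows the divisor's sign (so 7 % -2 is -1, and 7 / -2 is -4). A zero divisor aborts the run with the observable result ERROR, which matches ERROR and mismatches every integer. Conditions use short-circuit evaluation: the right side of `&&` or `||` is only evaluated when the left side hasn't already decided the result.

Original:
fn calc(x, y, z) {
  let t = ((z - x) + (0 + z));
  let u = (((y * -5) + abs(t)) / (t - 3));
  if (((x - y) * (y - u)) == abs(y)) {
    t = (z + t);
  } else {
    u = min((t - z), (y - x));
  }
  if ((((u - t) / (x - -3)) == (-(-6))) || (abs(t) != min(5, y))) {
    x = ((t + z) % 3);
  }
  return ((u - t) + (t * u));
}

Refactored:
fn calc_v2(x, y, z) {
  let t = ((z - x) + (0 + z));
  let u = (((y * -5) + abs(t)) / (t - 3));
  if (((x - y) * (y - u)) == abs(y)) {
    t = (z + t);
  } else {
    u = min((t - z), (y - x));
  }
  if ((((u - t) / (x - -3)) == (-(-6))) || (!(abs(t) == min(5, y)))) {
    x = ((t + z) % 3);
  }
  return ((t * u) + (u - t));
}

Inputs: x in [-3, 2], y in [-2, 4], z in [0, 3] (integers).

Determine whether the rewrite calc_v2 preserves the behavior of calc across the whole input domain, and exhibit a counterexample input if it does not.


This is a faithful refactor — comparison usage differs; and boolean connective usage differs, but the computed results match everywhere.
Tracing x=-3, y=-2, z=3: calc: t=9, then u=3, then (((x - y) * (y - u)) == abs(y)) is false, then u=1, then a zero divisor aborts: ERROR | calc_v2: t=9, then u=3, then (((x - y) * (y - u)) == abs(y)) is false, then u=1, then a zero divisor aborts: ERROR — matching result ERROR.
Across all 168 domain points the two functions coincide.
verdict: equivalent


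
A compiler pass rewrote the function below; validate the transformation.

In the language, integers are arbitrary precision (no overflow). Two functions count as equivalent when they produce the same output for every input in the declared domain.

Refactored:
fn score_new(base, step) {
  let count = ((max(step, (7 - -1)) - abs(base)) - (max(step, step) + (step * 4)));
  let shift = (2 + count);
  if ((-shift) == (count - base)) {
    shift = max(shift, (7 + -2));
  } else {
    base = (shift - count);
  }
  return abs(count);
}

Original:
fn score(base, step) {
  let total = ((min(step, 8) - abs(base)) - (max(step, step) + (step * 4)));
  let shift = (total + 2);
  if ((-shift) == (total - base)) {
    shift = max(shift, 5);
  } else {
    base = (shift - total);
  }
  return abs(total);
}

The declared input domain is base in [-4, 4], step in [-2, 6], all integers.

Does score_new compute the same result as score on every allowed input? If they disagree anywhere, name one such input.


Evaluate both at base=-4, step=-2.
score: total := 4 | shift := 6 | ((-shift) == (total - base)): false | base := 2 | result 4
score_new: count := 14 | shift := 16 | ((-shift) == (count - base)): false | base := 2 | result 14
4 != 14, so the rewrite changes behavior.
verdict: not equivalent; witness: base=-4, step=-2


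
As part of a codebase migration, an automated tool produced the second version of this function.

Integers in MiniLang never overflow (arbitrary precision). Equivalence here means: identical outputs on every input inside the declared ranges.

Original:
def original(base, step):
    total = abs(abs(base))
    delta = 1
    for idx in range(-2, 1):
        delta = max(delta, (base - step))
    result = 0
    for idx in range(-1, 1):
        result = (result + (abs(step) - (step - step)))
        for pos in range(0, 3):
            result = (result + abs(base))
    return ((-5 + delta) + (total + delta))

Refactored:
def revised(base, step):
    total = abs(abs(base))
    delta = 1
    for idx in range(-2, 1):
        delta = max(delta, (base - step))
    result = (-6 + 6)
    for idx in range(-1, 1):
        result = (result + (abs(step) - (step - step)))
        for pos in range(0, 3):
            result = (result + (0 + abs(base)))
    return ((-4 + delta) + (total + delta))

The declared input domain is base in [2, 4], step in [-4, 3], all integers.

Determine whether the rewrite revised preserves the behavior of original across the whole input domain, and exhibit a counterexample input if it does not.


Run the pair on base=2, step=-4.
original: total=2, then delta=1, then (idx=-2), then delta=6, then (idx=-1), then delta=6, then (idx=0), then delta=6, then result=0, then (idx=-1), then result=4, then (pos=0), then result=6, then (pos=1), then result=8, then (pos=2), then result=10, then (idx=0), then result=14, then (pos=0), then result=16, then (pos=1), then result=18, then (pos=2), then result=20, then returns 9
revised: total=2, then delta=1, then (idx=-2), then delta=6, then (idx=-1), then delta=6, then (idx=0), then delta=6, then result=0, then (idx=-1), then result=4, then (pos=0), then result=6, then (pos=1), then result=8, then (pos=2), then result=10, then (idx=0), then result=14, then (pos=0), then result=16, then (pos=1), then result=18, then (pos=2), then result=20, then returns 10
9 != 10, so the rewrite changes behavior.
verdict: not equivalent; witness: base=2, step=-4


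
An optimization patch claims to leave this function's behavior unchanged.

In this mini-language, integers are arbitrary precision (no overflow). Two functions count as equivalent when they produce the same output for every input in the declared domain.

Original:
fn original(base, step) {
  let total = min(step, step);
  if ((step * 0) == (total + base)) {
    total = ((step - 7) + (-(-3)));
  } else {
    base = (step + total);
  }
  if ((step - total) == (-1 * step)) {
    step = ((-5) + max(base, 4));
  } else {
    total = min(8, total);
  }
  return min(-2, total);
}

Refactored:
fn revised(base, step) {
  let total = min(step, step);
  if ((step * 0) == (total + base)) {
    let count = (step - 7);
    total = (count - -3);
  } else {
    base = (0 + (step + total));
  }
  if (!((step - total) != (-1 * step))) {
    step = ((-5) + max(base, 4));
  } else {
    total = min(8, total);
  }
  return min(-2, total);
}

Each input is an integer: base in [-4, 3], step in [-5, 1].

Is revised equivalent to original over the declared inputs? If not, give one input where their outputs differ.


The two versions differ — the changes include statement counts differ; boolean connective usage differs; comparison usage differs; constant usage differs; local variable names differ; arithmetic usage differs.
Spot check at base=3, step=0 — original: total = 0; ((step * 0) == (total + base)) -> false; base = 0; ((step - total) == (-1 * step)) -> true; step = -1; return -2. revised: total = 0; ((step * 0) == (total + base)) -> false; base = 0; (!((step - total) != (-1 * step))) -> true; step = -1; return -2. Both give -2.
An exhaustive pass over the 56 declared inputs shows identical outputs.
verdict: equivalent


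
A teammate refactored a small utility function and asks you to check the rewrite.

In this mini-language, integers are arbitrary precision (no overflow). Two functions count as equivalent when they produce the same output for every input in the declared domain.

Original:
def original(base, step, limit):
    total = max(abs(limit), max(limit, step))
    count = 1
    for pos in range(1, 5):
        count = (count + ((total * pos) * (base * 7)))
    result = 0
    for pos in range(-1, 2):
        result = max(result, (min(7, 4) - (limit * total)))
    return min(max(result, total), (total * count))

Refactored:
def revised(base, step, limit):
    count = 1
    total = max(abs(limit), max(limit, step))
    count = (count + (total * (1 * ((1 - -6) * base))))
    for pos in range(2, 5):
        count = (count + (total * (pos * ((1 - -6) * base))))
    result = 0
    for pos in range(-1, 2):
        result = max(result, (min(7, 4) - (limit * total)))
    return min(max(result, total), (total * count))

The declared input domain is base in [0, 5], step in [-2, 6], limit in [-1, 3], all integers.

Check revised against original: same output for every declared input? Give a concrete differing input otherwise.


The two are interchangeable: statement counts differ, loop structure differs, arithmetic usage differs, constant usage differs, and every declared input agrees.
As a probe, take base=2, step=6, limit=0: original runs total := 6 | count := 1 | iter pos=1: | count := 85 | iter pos=2: | count := 253 | iter pos=3: | count := 505 | iter pos=4: | count := 841 | result := 0 | iter pos=-1: | result := 4 | iter pos=0: | result := 4 | iter pos=1: | result := 4 | result 6; revised runs count := 1 | total := 6 | count := 85 | iter pos=2: | count := 253 | iter pos=3: | count := 505 | iter pos=4: | count := 841 | result := 0 | iter pos=-1: | result := 4 | iter pos=0: | result := 4 | iter pos=1: | result := 4 | result 6; both end at 6.
Every one of the 270 inputs gives matching results.
verdict: equivalent


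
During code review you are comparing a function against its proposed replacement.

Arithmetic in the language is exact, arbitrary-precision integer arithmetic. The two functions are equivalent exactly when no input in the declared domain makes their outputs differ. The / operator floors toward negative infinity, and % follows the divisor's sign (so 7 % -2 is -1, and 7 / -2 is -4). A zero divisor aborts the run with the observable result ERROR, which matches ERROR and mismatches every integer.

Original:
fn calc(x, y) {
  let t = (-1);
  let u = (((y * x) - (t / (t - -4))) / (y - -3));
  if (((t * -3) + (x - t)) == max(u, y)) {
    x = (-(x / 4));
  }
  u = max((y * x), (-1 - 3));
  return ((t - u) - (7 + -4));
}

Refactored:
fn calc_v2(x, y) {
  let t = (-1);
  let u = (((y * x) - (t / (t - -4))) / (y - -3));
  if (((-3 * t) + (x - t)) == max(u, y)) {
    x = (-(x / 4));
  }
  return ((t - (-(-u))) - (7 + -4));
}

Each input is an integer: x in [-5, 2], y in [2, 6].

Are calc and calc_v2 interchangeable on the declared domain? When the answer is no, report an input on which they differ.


Not equivalent: x=-5, y=2 separates them (0 vs -2).
calc: t := -1 | u := -2 | (((t * -3) + (x - t)) == max(u, y)): false | u := -4 | result 0
calc_v2: t := -1 | u := -2 | (((-3 * t) + (x - t)) == max(u, y)): false | result -2
verdict: not equivalent; witness: x=-5, y=2


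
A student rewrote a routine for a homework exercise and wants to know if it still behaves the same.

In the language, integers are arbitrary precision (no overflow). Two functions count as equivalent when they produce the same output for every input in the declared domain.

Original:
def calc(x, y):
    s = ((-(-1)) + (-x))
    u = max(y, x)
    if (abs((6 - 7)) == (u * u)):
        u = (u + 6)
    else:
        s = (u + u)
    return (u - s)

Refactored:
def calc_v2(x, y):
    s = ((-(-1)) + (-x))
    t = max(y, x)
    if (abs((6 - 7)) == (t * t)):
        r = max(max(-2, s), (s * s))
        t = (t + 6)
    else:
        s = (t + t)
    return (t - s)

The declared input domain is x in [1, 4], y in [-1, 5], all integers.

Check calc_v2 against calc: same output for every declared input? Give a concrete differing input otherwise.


The diff adds an assignment to `r` whose value nothing reads, which nothing downstream consumes.
Tracing x=4, y=3: calc: s becomes -3; next u becomes 4; next (abs((6 - 7)) == (u * u)) evaluates to false; next s becomes 8; next final value -4 | calc_v2: s becomes -3; next t becomes 4; next (abs((6 - 7)) == (t * t)) evaluates to false; next s becomes 8; next final value -4 — matching result -4.
Sweeping the whole domain (28 inputs) finds no disagreement.
verdict: equivalent


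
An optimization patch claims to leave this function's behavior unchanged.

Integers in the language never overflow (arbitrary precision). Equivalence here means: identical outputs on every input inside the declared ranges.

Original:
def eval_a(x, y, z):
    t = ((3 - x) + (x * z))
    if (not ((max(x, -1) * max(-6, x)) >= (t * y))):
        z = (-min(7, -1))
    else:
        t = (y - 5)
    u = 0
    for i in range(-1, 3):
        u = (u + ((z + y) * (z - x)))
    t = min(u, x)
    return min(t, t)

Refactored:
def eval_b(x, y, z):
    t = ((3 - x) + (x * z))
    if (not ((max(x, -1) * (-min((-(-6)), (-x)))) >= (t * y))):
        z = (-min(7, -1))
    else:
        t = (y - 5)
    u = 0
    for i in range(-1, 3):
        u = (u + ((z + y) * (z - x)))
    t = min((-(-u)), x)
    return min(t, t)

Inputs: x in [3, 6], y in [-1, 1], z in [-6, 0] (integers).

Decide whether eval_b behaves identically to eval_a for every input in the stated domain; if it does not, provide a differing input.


Changes here: min/max/abs usage differs; the full 84-point sweep finds no disagreement.
verdict: equivalent


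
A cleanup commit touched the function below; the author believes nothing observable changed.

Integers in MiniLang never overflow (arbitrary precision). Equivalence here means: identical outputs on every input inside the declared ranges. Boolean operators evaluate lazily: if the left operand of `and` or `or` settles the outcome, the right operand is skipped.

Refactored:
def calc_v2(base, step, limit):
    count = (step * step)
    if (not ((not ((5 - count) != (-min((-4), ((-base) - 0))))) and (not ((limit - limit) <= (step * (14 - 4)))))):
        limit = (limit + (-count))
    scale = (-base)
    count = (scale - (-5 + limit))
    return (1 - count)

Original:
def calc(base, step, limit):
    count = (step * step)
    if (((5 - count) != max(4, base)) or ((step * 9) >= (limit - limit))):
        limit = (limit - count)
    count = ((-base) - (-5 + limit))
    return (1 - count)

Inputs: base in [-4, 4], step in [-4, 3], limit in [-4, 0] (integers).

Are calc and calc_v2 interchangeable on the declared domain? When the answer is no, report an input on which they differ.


Equivalent. The suspicious-looking change has no observable effect anywhere in the declared ranges.
Across all 360 domain points the two functions coincide.
As a probe, take base=-2, step=-3, limit=-1: calc runs count := 9 | (((5 - count) != max(4, base)) or ((step * 9) >= (limit - limit))): true | limit := -10 | count := 17 | result -16; calc_v2 runs count := 9 | (not ((not ((5 - count) != (-min((-4), ((-base) - 0))))) and (not ((limit - limit) <= (step * (14 - 4)))))): true | limit := -10 | scale := 2 | count := 17 | result -16; both end at -16.
verdict: equivalent


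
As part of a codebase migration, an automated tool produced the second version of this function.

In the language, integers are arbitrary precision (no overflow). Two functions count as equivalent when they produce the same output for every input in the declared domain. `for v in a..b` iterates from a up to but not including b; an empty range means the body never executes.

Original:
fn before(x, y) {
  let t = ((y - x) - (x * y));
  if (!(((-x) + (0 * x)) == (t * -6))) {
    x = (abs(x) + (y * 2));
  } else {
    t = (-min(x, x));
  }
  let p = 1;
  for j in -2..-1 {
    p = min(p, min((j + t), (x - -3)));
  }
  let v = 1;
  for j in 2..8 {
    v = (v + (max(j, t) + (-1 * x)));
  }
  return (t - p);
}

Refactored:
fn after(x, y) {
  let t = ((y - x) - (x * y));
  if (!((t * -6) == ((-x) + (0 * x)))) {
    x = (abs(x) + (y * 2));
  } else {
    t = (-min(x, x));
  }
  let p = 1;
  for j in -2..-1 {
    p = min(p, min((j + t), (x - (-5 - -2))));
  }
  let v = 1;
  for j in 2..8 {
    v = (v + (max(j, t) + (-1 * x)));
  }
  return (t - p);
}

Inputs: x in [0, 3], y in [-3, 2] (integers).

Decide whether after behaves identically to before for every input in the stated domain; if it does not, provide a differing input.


Equivalent — the differences include constant usage differs; arithmetic usage differs, yet no declared input distinguishes the two.
Spot check at x=1, y=1 — before: t := -1 | (!(((-x) + (0 * x)) == (t * -6))): true | x := 3 | p := 1 | iter j=-2: | p := -3 | v := 1 | iter j=2: | v := 0 | iter j=3: | v := 0 | iter j=4: | v := 1 | iter j=5: | v := 3 | iter j=6: | v := 6 | iter j=7: | v := 10 | result 2. after: t := -1 | (!((t * -6) == ((-x) + (0 * x)))): true | x := 3 | p := 1 | iter j=-2: | p := -3 | v := 1 | iter j=2: | v := 0 | iter j=3: | v := 0 | iter j=4: | v := 1 | iter j=5: | v := 3 | iter j=6: | v := 6 | iter j=7: | v := 10 | result 2. Both give 2.
Across all 24 domain points the two functions coincide.
verdict: equivalent
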